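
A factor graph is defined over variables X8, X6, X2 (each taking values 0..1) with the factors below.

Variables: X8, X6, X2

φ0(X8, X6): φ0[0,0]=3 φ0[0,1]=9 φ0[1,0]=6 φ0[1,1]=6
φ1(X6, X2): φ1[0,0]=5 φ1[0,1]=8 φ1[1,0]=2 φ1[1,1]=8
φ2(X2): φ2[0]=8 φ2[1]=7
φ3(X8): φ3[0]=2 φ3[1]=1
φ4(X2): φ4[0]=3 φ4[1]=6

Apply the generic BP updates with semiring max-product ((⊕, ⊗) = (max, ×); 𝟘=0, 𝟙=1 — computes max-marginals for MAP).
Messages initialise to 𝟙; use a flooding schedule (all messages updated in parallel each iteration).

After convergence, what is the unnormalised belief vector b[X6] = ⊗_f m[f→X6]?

init: all messages = 𝟙 over 2 values
r1 m[φ0→X8] = [9, 6]
r1 m[φ0→X6] = [6, 9]
r1 m[φ1→X6] = [8, 8]
r1 m[φ1→X2] = [5, 8]
r1 m[φ2→X2] = [8, 7]
r1 m[φ3→X8] = [2, 1]
r1 m[φ4→X2] = [3, 6]
r1 m[X8→φ0] = [1, 1]
r1 m[X8→φ3] = [1, 1]
r1 m[X6→φ0] = [1, 1]
r1 m[X6→φ1] = [1, 1]
r1 m[X2→φ1] = [1, 1]
r1 m[X2→φ2] = [1, 1]
r1 m[X2→φ4] = [1, 1]
r2 m[φ0→X8] = [9, 6]
r2 m[φ0→X6] = [6, 9]
r2 m[φ1→X6] = [8, 8]
r2 m[φ1→X2] = [5, 8]
r2 m[φ2→X2] = [8, 7]
r2 m[φ3→X8] = [2, 1]
r2 m[φ4→X2] = [3, 6]
r2 m[X8→φ0] = [2, 1]
r2 m[X8→φ3] = [9, 6]
r2 m[X6→φ0] = [8, 8]
r2 m[X6→φ1] = [6, 9]
r2 m[X2→φ1] = [24, 42]
r2 m[X2→φ2] = [15, 48]
r2 m[X2→φ4] = [40, 56]
r3 m[φ0→X8] = [72, 48]
r3 m[φ0→X6] = [6, 18]
r3 m[φ1→X6] = [336, 336]
r3 m[φ1→X2] = [30, 72]
r3 m[φ2→X2] = [8, 7]
r3 m[φ3→X8] = [2, 1]
r3 m[φ4→X2] = [3, 6]
r3 m[X8→φ0] = [2, 1]
r3 m[X8→φ3] = [9, 6]
r3 m[X6→φ0] = [8, 8]
r3 m[X6→φ1] = [6, 9]
r3 m[X2→φ1] = [24, 42]
r3 m[X2→φ2] = [15, 48]
r3 m[X2→φ4] = [40, 56]
r4 m[φ0→X8] = [72, 48]
r4 m[φ0→X6] = [6, 18]
r4 m[φ1→X6] = [336, 336]
r4 m[φ1→X2] = [30, 72]
r4 m[φ2→X2] = [8, 7]
r4 m[φ3→X8] = [2, 1]
r4 m[φ4→X2] = [3, 6]
r4 m[X8→φ0] = [2, 1]
r4 m[X8→φ3] = [72, 48]
r4 m[X6→φ0] = [336, 336]
r4 m[X6→φ1] = [6, 18]
r4 m[X2→φ1] = [24, 42]
r4 m[X2→φ2] = [90, 432]
r4 m[X2→φ4] = [240, 504]
r5 m[φ0→X8] = [3024, 2016]
r5 m[φ0→X6] = [6, 18]
r5 m[φ1→X6] = [336, 336]
r5 m[φ1→X2] = [36, 144]
r5 m[φ2→X2] = [8, 7]
r5 m[φ3→X8] = [2, 1]
r5 m[φ4→X2] = [3, 6]
r5 m[X8→φ0] = [2, 1]
r5 m[X8→φ3] = [72, 48]
r5 m[X6→φ0] = [336, 336]
r5 m[X6→φ1] = [6, 18]
r5 m[X2→φ1] = [24, 42]
r5 m[X2→φ2] = [90, 432]
r5 m[X2→φ4] = [240, 504]
r6 m[φ0→X8] = [3024, 2016]
r6 m[φ0→X6] = [6, 18]
r6 m[φ1→X6] = [336, 336]
r6 m[φ1→X2] = [36, 144]
r6 m[φ2→X2] = [8, 7]
r6 m[φ3→X8] = [2, 1]
r6 m[φ4→X2] = [3, 6]
r6 m[X8→φ0] = [2, 1]
r6 m[X8→φ3] = [3024, 2016]
r6 m[X6→φ0] = [336, 336]
r6 m[X6→φ1] = [6, 18]
r6 m[X2→φ1] = [24, 42]
r6 m[X2→φ2] = [108, 864]
r6 m[X2→φ4] = [288, 1008]
r7 m[φ0→X8] = [3024, 2016]
r7 m[φ0→X6] = [6, 18]
r7 m[φ1→X6] = [336, 336]
r7 m[φ1→X2] = [36, 144]
r7 m[φ2→X2] = [8, 7]
r7 m[φ3→X8] = [2, 1]
r7 m[φ4→X2] = [3, 6]
r7 m[X8→φ0] = [2, 1]
r7 m[X8→φ3] = [3024, 2016]
r7 m[X6→φ0] = [336, 336]
r7 m[X6→φ1] = [6, 18]
r7 m[X2→φ1] = [24, 42]
r7 m[X2→φ2] = [108, 864]
r7 m[X2→φ4] = [288, 1008]
fixed point reached at round 7
b[X6] = ⊗ incoming = [2016, 6048]

b[X6] = [2016, 6048]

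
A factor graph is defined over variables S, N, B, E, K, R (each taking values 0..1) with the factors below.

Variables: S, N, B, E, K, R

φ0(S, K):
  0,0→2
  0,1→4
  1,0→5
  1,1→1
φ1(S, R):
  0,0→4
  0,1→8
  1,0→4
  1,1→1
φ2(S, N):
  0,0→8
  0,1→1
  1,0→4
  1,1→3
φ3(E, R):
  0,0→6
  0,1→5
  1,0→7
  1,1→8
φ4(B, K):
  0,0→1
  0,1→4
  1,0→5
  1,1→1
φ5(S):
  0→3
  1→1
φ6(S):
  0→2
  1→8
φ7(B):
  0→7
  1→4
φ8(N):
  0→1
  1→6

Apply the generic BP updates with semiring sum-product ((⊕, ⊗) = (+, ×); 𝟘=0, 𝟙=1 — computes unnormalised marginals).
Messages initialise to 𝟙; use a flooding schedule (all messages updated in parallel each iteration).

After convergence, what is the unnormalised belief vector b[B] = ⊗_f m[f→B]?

init: all messages = 𝟙 over 2 values
r1 m[φ0→S] = [6, 6]
r1 m[φ0→K] = [7, 5]
r1 m[φ1→S] = [12, 5]
r1 m[φ1→R] = [8, 9]
r1 m[φ2→S] = [9, 7]
r1 m[φ2→N] = [12, 4]
r1 m[φ3→E] = [11, 15]
r1 m[φ3→R] = [13, 13]
r1 m[φ4→B] = [5, 6]
r1 m[φ4→K] = [6, 5]
r1 m[φ5→S] = [3, 1]
r1 m[φ6→S] = [2, 8]
r1 m[φ7→B] = [7, 4]
r1 m[φ8→N] = [1, 6]
r1 m[S→φ0] = [1, 1]
r1 m[S→φ1] = [1, 1]
r1 m[S→φ2] = [1, 1]
r1 m[S→φ5] = [1, 1]
r1 m[S→φ6] = [1, 1]
r1 m[N→φ2] = [1, 1]
r1 m[N→φ8] = [1, 1]
r1 m[B→φ4] = [1, 1]
r1 m[B→φ7] = [1, 1]
r1 m[E→φ3] = [1, 1]
r1 m[K→φ0] = [1, 1]
r1 m[K→φ4] = [1, 1]
r1 m[R→φ1] = [1, 1]
r1 m[R→φ3] = [1, 1]
r2 m[φ0→S] = [6, 6]
r2 m[φ0→K] = [7, 5]
r2 m[φ1→S] = [12, 5]
r2 m[φ1→R] = [8, 9]
r2 m[φ2→S] = [9, 7]
r2 m[φ2→N] = [12, 4]
r2 m[φ3→E] = [11, 15]
r2 m[φ3→R] = [13, 13]
r2 m[φ4→B] = [5, 6]
r2 m[φ4→K] = [6, 5]
r2 m[φ5→S] = [3, 1]
r2 m[φ6→S] = [2, 8]
r2 m[φ7→B] = [7, 4]
r2 m[φ8→N] = [1, 6]
r2 m[S→φ0] = [648, 280]
r2 m[S→φ1] = [324, 336]
r2 m[S→φ2] = [432, 240]
r2 m[S→φ5] = [1296, 1680]
r2 m[S→φ6] = [1944, 210]
r2 m[N→φ2] = [1, 6]
r2 m[N→φ8] = [12, 4]
r2 m[B→φ4] = [7, 4]
r2 m[B→φ7] = [5, 6]
r2 m[E→φ3] = [1, 1]
r2 m[K→φ0] = [6, 5]
r2 m[K→φ4] = [7, 5]
r2 m[R→φ1] = [13, 13]
r2 m[R→φ3] = [8, 9]
r3 m[φ0→S] = [32, 35]
r3 m[φ0→K] = [2696, 2872]
r3 m[φ1→S] = [156, 65]
r3 m[φ1→R] = [2640, 2928]
r3 m[φ2→S] = [14, 22]
r3 m[φ2→N] = [4416, 1152]
r3 m[φ3→E] = [93, 128]
r3 m[φ3→R] = [13, 13]
r3 m[φ4→B] = [27, 40]
r3 m[φ4→K] = [27, 32]
r3 m[φ5→S] = [3, 1]
r3 m[φ6→S] = [2, 8]
r3 m[φ7→B] = [7, 4]
r3 m[φ8→N] = [1, 6]
r3 m[S→φ0] = [648, 280]
r3 m[S→φ1] = [324, 336]
r3 m[S→φ2] = [432, 240]
r3 m[S→φ5] = [1296, 1680]
r3 m[S→φ6] = [1944, 210]
r3 m[N→φ2] = [1, 6]
r3 m[N→φ8] = [12, 4]
r3 m[B→φ4] = [7, 4]
r3 m[B→φ7] = [5, 6]
r3 m[E→φ3] = [1, 1]
r3 m[K→φ0] = [6, 5]
r3 m[K→φ4] = [7, 5]
r3 m[R→φ1] = [13, 13]
r3 m[R→φ3] = [8, 9]
r4 m[φ0→S] = [32, 35]
r4 m[φ0→K] = [2696, 2872]
r4 m[φ1→S] = [156, 65]
r4 m[φ1→R] = [2640, 2928]
r4 m[φ2→S] = [14, 22]
r4 m[φ2→N] = [4416, 1152]
r4 m[φ3→E] = [93, 128]
r4 m[φ3→R] = [13, 13]
r4 m[φ4→B] = [27, 40]
r4 m[φ4→K] = [27, 32]
r4 m[φ5→S] = [3, 1]
r4 m[φ6→S] = [2, 8]
r4 m[φ7→B] = [7, 4]
r4 m[φ8→N] = [1, 6]
r4 m[S→φ0] = [13104, 11440]
r4 m[S→φ1] = [2688, 6160]
r4 m[S→φ2] = [29952, 18200]
r4 m[S→φ5] = [139776, 400400]
r4 m[S→φ6] = [209664, 50050]
r4 m[N→φ2] = [1, 6]
r4 m[N→φ8] = [4416, 1152]
r4 m[B→φ4] = [7, 4]
r4 m[B→φ7] = [27, 40]
r4 m[E→φ3] = [1, 1]
r4 m[K→φ0] = [27, 32]
r4 m[K→φ4] = [2696, 2872]
r4 m[R→φ1] = [13, 13]
r4 m[R→φ3] = [2640, 2928]
r5 m[φ0→S] = [182, 167]
r5 m[φ0→K] = [83408, 63856]
r5 m[φ1→S] = [156, 65]
r5 m[φ1→R] = [35392, 27664]
r5 m[φ2→S] = [14, 22]
r5 m[φ2→N] = [312416, 84552]
r5 m[φ3→E] = [30480, 41904]
r5 m[φ3→R] = [13, 13]
r5 m[φ4→B] = [14184, 16352]
r5 m[φ4→K] = [27, 32]
r5 m[φ5→S] = [3, 1]
r5 m[φ6→S] = [2, 8]
r5 m[φ7→B] = [7, 4]
r5 m[φ8→N] = [1, 6]
r5 m[S→φ0] = [13104, 11440]
r5 m[S→φ1] = [2688, 6160]
r5 m[S→φ2] = [29952, 18200]
r5 m[S→φ5] = [139776, 400400]
r5 m[S→φ6] = [209664, 50050]
r5 m[N→φ2] = [1, 6]
r5 m[N→φ8] = [4416, 1152]
r5 m[B→φ4] = [7, 4]
r5 m[B→φ7] = [27, 40]
r5 m[E→φ3] = [1, 1]
r5 m[K→φ0] = [27, 32]
r5 m[K→φ4] = [2696, 2872]
r5 m[R→φ1] = [13, 13]
r5 m[R→φ3] = [2640, 2928]
r6 m[φ0→S] = [182, 167]
r6 m[φ0→K] = [83408, 63856]
r6 m[φ1→S] = [156, 65]
r6 m[φ1→R] = [35392, 27664]
r6 m[φ2→S] = [14, 22]
r6 m[φ2→N] = [312416, 84552]
r6 m[φ3→E] = [30480, 41904]
r6 m[φ3→R] = [13, 13]
r6 m[φ4→B] = [14184, 16352]
r6 m[φ4→K] = [27, 32]
r6 m[φ5→S] = [3, 1]
r6 m[φ6→S] = [2, 8]
r6 m[φ7→B] = [7, 4]
r6 m[φ8→N] = [1, 6]
r6 m[S→φ0] = [13104, 11440]
r6 m[S→φ1] = [15288, 29392]
r6 m[S→φ2] = [170352, 86840]
r6 m[S→φ5] = [794976, 1910480]
r6 m[S→φ6] = [1192464, 238810]
r6 m[N→φ2] = [1, 6]
r6 m[N→φ8] = [312416, 84552]
r6 m[B→φ4] = [7, 4]
r6 m[B→φ7] = [14184, 16352]
r6 m[E→φ3] = [1, 1]
r6 m[K→φ0] = [27, 32]
r6 m[K→φ4] = [83408, 63856]
r6 m[R→φ1] = [13, 13]
r6 m[R→φ3] = [35392, 27664]
r7 m[φ0→S] = [182, 167]
r7 m[φ0→K] = [83408, 63856]
r7 m[φ1→S] = [156, 65]
r7 m[φ1→R] = [178720, 151696]
r7 m[φ2→S] = [14, 22]
r7 m[φ2→N] = [1710176, 430872]
r7 m[φ3→E] = [350672, 469056]
r7 m[φ3→R] = [13, 13]
r7 m[φ4→B] = [338832, 480896]
r7 m[φ4→K] = [27, 32]
r7 m[φ5→S] = [3, 1]
r7 m[φ6→S] = [2, 8]
r7 m[φ7→B] = [7, 4]
r7 m[φ8→N] = [1, 6]
r7 m[S→φ0] = [13104, 11440]
r7 m[S→φ1] = [15288, 29392]
r7 m[S→φ2] = [170352, 86840]
r7 m[S→φ5] = [794976, 1910480]
r7 m[S→φ6] = [1192464, 238810]
r7 m[N→φ2] = [1, 6]
r7 m[N→φ8] = [312416, 84552]
r7 m[B→φ4] = [7, 4]
r7 m[B→φ7] = [14184, 16352]
r7 m[E→φ3] = [1, 1]
r7 m[K→φ0] = [27, 32]
r7 m[K→φ4] = [83408, 63856]
r7 m[R→φ1] = [13, 13]
r7 m[R→φ3] = [35392, 27664]
r8 m[φ0→S] = [182, 167]
r8 m[φ0→K] = [83408, 63856]
r8 m[φ1→S] = [156, 65]
r8 m[φ1→R] = [178720, 151696]
r8 m[φ2→S] = [14, 22]
r8 m[φ2→N] = [1710176, 430872]
r8 m[φ3→E] = [350672, 469056]
r8 m[φ3→R] = [13, 13]
r8 m[φ4→B] = [338832, 480896]
r8 m[φ4→K] = [27, 32]
r8 m[φ5→S] = [3, 1]
r8 m[φ6→S] = [2, 8]
r8 m[φ7→B] = [7, 4]
r8 m[φ8→N] = [1, 6]
r8 m[S→φ0] = [13104, 11440]
r8 m[S→φ1] = [15288, 29392]
r8 m[S→φ2] = [170352, 86840]
r8 m[S→φ5] = [794976, 1910480]
r8 m[S→φ6] = [1192464, 238810]
r8 m[N→φ2] = [1, 6]
r8 m[N→φ8] = [1710176, 430872]
r8 m[B→φ4] = [7, 4]
r8 m[B→φ7] = [338832, 480896]
r8 m[E→φ3] = [1, 1]
r8 m[K→φ0] = [27, 32]
r8 m[K→φ4] = [83408, 63856]
r8 m[R→φ1] = [13, 13]
r8 m[R→φ3] = [178720, 151696]
r9 m[φ0→S] = [182, 167]
r9 m[φ0→K] = [83408, 63856]
r9 m[φ1→S] = [156, 65]
r9 m[φ1→R] = [178720, 151696]
r9 m[φ2→S] = [14, 22]
r9 m[φ2→N] = [1710176, 430872]
r9 m[φ3→E] = [1830800, 2464608]
r9 m[φ3→R] = [13, 13]
r9 m[φ4→B] = [338832, 480896]
r9 m[φ4→K] = [27, 32]
r9 m[φ5→S] = [3, 1]
r9 m[φ6→S] = [2, 8]
r9 m[φ7→B] = [7, 4]
r9 m[φ8→N] = [1, 6]
r9 m[S→φ0] = [13104, 11440]
r9 m[S→φ1] = [15288, 29392]
r9 m[S→φ2] = [170352, 86840]
r9 m[S→φ5] = [794976, 1910480]
r9 m[S→φ6] = [1192464, 238810]
r9 m[N→φ2] = [1, 6]
r9 m[N→φ8] = [1710176, 430872]
r9 m[B→φ4] = [7, 4]
r9 m[B→φ7] = [338832, 480896]
r9 m[E→φ3] = [1, 1]
r9 m[K→φ0] = [27, 32]
r9 m[K→φ4] = [83408, 63856]
r9 m[R→φ1] = [13, 13]
r9 m[R→φ3] = [178720, 151696]
r10 m[φ0→S] = [182, 167]
r10 m[φ0→K] = [83408, 63856]
r10 m[φ1→S] = [156, 65]
r10 m[φ1→R] = [178720, 151696]
r10 m[φ2→S] = [14, 22]
r10 m[φ2→N] = [1710176, 430872]
r10 m[φ3→E] = [1830800, 2464608]
r10 m[φ3→R] = [13, 13]
r10 m[φ4→B] = [338832, 480896]
r10 m[φ4→K] = [27, 32]
r10 m[φ5→S] = [3, 1]
r10 m[φ6→S] = [2, 8]
r10 m[φ7→B] = [7, 4]
r10 m[φ8→N] = [1, 6]
r10 m[S→φ0] = [13104, 11440]
r10 m[S→φ1] = [15288, 29392]
r10 m[S→φ2] = [170352, 86840]
r10 m[S→φ5] = [794976, 1910480]
r10 m[S→φ6] = [1192464, 238810]
r10 m[N→φ2] = [1, 6]
r10 m[N→φ8] = [1710176, 430872]
r10 m[B→φ4] = [7, 4]
r10 m[B→φ7] = [338832, 480896]
r10 m[E→φ3] = [1, 1]
r10 m[K→φ0] = [27, 32]
r10 m[K→φ4] = [83408, 63856]
r10 m[R→φ1] = [13, 13]
r10 m[R→φ3] = [178720, 151696]
fixed point reached at round 10
b[B] = ⊗ incoming = [2371824, 1923584]

b[B] = [2371824, 1923584]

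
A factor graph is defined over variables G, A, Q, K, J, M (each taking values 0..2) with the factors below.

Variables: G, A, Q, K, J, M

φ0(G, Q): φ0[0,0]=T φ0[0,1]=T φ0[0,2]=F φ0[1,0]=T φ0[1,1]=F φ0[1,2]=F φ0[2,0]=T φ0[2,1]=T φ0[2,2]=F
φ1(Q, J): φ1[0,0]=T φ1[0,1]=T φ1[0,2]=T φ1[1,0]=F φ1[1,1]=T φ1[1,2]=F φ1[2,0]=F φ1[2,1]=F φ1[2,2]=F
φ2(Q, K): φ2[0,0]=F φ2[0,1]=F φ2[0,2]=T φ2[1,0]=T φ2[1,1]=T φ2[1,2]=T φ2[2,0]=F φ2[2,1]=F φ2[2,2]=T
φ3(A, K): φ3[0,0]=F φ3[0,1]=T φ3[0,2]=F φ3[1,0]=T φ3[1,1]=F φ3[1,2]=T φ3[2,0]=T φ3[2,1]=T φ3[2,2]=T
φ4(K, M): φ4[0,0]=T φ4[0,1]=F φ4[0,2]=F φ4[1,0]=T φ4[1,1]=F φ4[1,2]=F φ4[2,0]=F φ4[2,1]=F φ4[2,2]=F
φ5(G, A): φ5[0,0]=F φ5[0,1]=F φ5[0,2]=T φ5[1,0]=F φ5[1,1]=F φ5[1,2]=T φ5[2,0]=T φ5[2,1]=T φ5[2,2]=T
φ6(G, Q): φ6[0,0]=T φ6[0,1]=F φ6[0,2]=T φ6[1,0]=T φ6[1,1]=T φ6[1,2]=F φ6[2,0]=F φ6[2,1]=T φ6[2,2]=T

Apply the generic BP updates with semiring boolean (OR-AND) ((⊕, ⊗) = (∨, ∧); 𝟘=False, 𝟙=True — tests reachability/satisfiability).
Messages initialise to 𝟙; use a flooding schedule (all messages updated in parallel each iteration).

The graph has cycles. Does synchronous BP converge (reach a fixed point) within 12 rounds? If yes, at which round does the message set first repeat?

init: all messages = 𝟙 over 3 values
r1 m[φ0→G] = [T, T, T]
r1 m[φ0→Q] = [T, T, F]
r1 m[φ1→Q] = [T, T, F]
r1 m[φ1→J] = [T, T, T]
r1 m[φ2→Q] = [T, T, T]
r1 m[φ2→K] = [T, T, T]
r1 m[φ3→A] = [T, T, T]
r1 m[φ3→K] = [T, T, T]
r1 m[φ4→K] = [T, T, F]
r1 m[φ4→M] = [T, F, F]
r1 m[φ5→G] = [T, T, T]
r1 m[φ5→A] = [T, T, T]
r1 m[φ6→G] = [T, T, T]
r1 m[φ6→Q] = [T, T, T]
r1 m[G→φ0] = [T, T, T]
r1 m[G→φ5] = [T, T, T]
r1 m[G→φ6] = [T, T, T]
r1 m[A→φ3] = [T, T, T]
r1 m[A→φ5] = [T, T, T]
r1 m[Q→φ0] = [T, T, T]
r1 m[Q→φ1] = [T, T, T]
r1 m[Q→φ2] = [T, T, T]
r1 m[Q→φ6] = [T, T, T]
r1 m[K→φ2] = [T, T, T]
r1 m[K→φ3] = [T, T, T]
r1 m[K→φ4] = [T, T, T]
r1 m[J→φ1] = [T, T, T]
r1 m[M→φ4] = [T, T, T]
r2 m[φ0→G] = [T, T, T]
r2 m[φ0→Q] = [T, T, F]
r2 m[φ1→Q] = [T, T, F]
r2 m[φ1→J] = [T, T, T]
r2 m[φ2→Q] = [T, T, T]
r2 m[φ2→K] = [T, T, T]
r2 m[φ3→A] = [T, T, T]
r2 m[φ3→K] = [T, T, T]
r2 m[φ4→K] = [T, T, F]
r2 m[φ4→M] = [T, F, F]
r2 m[φ5→G] = [T, T, T]
r2 m[φ5→A] = [T, T, T]
r2 m[φ6→G] = [T, T, T]
r2 m[φ6→Q] = [T, T, T]
r2 m[G→φ0] = [T, T, T]
r2 m[G→φ5] = [T, T, T]
r2 m[G→φ6] = [T, T, T]
r2 m[A→φ3] = [T, T, T]
r2 m[A→φ5] = [T, T, T]
r2 m[Q→φ0] = [T, T, F]
r2 m[Q→φ1] = [T, T, F]
r2 m[Q→φ2] = [T, T, F]
r2 m[Q→φ6] = [T, T, F]
r2 m[K→φ2] = [T, T, F]
r2 m[K→φ3] = [T, T, F]
r2 m[K→φ4] = [T, T, T]
r2 m[J→φ1] = [T, T, T]
r2 m[M→φ4] = [T, T, T]
r3 m[φ0→G] = [T, T, T]
r3 m[φ0→Q] = [T, T, F]
r3 m[φ1→Q] = [T, T, F]
r3 m[φ1→J] = [T, T, T]
r3 m[φ2→Q] = [F, T, F]
r3 m[φ2→K] = [T, T, T]
r3 m[φ3→A] = [T, T, T]
r3 m[φ3→K] = [T, T, T]
r3 m[φ4→K] = [T, T, F]
r3 m[φ4→M] = [T, F, F]
r3 m[φ5→G] = [T, T, T]
r3 m[φ5→A] = [T, T, T]
r3 m[φ6→G] = [T, T, T]
r3 m[φ6→Q] = [T, T, T]
r3 m[G→φ0] = [T, T, T]
r3 m[G→φ5] = [T, T, T]
r3 m[G→φ6] = [T, T, T]
r3 m[A→φ3] = [T, T, T]
r3 m[A→φ5] = [T, T, T]
r3 m[Q→φ0] = [T, T, F]
r3 m[Q→φ1] = [T, T, F]
r3 m[Q→φ2] = [T, T, F]
r3 m[Q→φ6] = [T, T, F]
r3 m[K→φ2] = [T, T, F]
r3 m[K→φ3] = [T, T, F]
r3 m[K→φ4] = [T, T, T]
r3 m[J→φ1] = [T, T, T]
r3 m[M→φ4] = [T, T, T]
r4 m[φ0→G] = [T, T, T]
r4 m[φ0→Q] = [T, T, F]
r4 m[φ1→Q] = [T, T, F]
r4 m[φ1→J] = [T, T, T]
r4 m[φ2→Q] = [F, T, F]
r4 m[φ2→K] = [T, T, T]
r4 m[φ3→A] = [T, T, T]
r4 m[φ3→K] = [T, T, T]
r4 m[φ4→K] = [T, T, F]
r4 m[φ4→M] = [T, F, F]
r4 m[φ5→G] = [T, T, T]
r4 m[φ5→A] = [T, T, T]
r4 m[φ6→G] = [T, T, T]
r4 m[φ6→Q] = [T, T, T]
r4 m[G→φ0] = [T, T, T]
r4 m[G→φ5] = [T, T, T]
r4 m[G→φ6] = [T, T, T]
r4 m[A→φ3] = [T, T, T]
r4 m[A→φ5] = [T, T, T]
r4 m[Q→φ0] = [F, T, F]
r4 m[Q→φ1] = [F, T, F]
r4 m[Q→φ2] = [T, T, F]
r4 m[Q→φ6] = [F, T, F]
r4 m[K→φ2] = [T, T, F]
r4 m[K→φ3] = [T, T, F]
r4 m[K→φ4] = [T, T, T]
r4 m[J→φ1] = [T, T, T]
r4 m[M→φ4] = [T, T, T]
r5 m[φ0→G] = [T, F, T]
r5 m[φ0→Q] = [T, T, F]
r5 m[φ1→Q] = [T, T, F]
r5 m[φ1→J] = [F, T, F]
r5 m[φ2→Q] = [F, T, F]
r5 m[φ2→K] = [T, T, T]
r5 m[φ3→A] = [T, T, T]
r5 m[φ3→K] = [T, T, T]
r5 m[φ4→K] = [T, T, F]
r5 m[φ4→M] = [T, F, F]
r5 m[φ5→G] = [T, T, T]
r5 m[φ5→A] = [T, T, T]
r5 m[φ6→G] = [F, T, T]
r5 m[φ6→Q] = [T, T, T]
r5 m[G→φ0] = [T, T, T]
r5 m[G→φ5] = [T, T, T]
r5 m[G→φ6] = [T, T, T]
r5 m[A→φ3] = [T, T, T]
r5 m[A→φ5] = [T, T, T]
r5 m[Q→φ0] = [F, T, F]
r5 m[Q→φ1] = [F, T, F]
r5 m[Q→φ2] = [T, T, F]
r5 m[Q→φ6] = [F, T, F]
r5 m[K→φ2] = [T, T, F]
r5 m[K→φ3] = [T, T, F]
r5 m[K→φ4] = [T, T, T]
r5 m[J→φ1] = [T, T, T]
r5 m[M→φ4] = [T, T, T]
r6 m[φ0→G] = [T, F, T]
r6 m[φ0→Q] = [T, T, F]
r6 m[φ1→Q] = [T, T, F]
r6 m[φ1→J] = [F, T, F]
r6 m[φ2→Q] = [F, T, F]
r6 m[φ2→K] = [T, T, T]
r6 m[φ3→A] = [T, T, T]
r6 m[φ3→K] = [T, T, T]
r6 m[φ4→K] = [T, T, F]
r6 m[φ4→M] = [T, F, F]
r6 m[φ5→G] = [T, T, T]
r6 m[φ5→A] = [T, T, T]
r6 m[φ6→G] = [F, T, T]
r6 m[φ6→Q] = [T, T, T]
r6 m[G→φ0] = [F, T, T]
r6 m[G→φ5] = [F, F, T]
r6 m[G→φ6] = [T, F, T]
r6 m[A→φ3] = [T, T, T]
r6 m[A→φ5] = [T, T, T]
r6 m[Q→φ0] = [F, T, F]
r6 m[Q→φ1] = [F, T, F]
r6 m[Q→φ2] = [T, T, F]
r6 m[Q→φ6] = [F, T, F]
r6 m[K→φ2] = [T, T, F]
r6 m[K→φ3] = [T, T, F]
r6 m[K→φ4] = [T, T, T]
r6 m[J→φ1] = [T, T, T]
r6 m[M→φ4] = [T, T, T]
r7 m[φ0→G] = [T, F, T]
r7 m[φ0→Q] = [T, T, F]
r7 m[φ1→Q] = [T, T, F]
r7 m[φ1→J] = [F, T, F]
r7 m[φ2→Q] = [F, T, F]
r7 m[φ2→K] = [T, T, T]
r7 m[φ3→A] = [T, T, T]
r7 m[φ3→K] = [T, T, T]
r7 m[φ4→K] = [T, T, F]
r7 m[φ4→M] = [T, F, F]
r7 m[φ5→G] = [T, T, T]
r7 m[φ5→A] = [T, T, T]
r7 m[φ6→G] = [F, T, T]
r7 m[φ6→Q] = [T, T, T]
r7 m[G→φ0] = [F, T, T]
r7 m[G→φ5] = [F, F, T]
r7 m[G→φ6] = [T, F, T]
r7 m[A→φ3] = [T, T, T]
r7 m[A→φ5] = [T, T, T]
r7 m[Q→φ0] = [F, T, F]
r7 m[Q→φ1] = [F, T, F]
r7 m[Q→φ2] = [T, T, F]
r7 m[Q→φ6] = [F, T, F]
r7 m[K→φ2] = [T, T, F]
r7 m[K→φ3] = [T, T, F]
r7 m[K→φ4] = [T, T, T]
r7 m[J→φ1] = [T, T, T]
r7 m[M→φ4] = [T, T, T]
fixed point reached at round 7
messages reach a fixed point at round 7

CONVERGED at round 7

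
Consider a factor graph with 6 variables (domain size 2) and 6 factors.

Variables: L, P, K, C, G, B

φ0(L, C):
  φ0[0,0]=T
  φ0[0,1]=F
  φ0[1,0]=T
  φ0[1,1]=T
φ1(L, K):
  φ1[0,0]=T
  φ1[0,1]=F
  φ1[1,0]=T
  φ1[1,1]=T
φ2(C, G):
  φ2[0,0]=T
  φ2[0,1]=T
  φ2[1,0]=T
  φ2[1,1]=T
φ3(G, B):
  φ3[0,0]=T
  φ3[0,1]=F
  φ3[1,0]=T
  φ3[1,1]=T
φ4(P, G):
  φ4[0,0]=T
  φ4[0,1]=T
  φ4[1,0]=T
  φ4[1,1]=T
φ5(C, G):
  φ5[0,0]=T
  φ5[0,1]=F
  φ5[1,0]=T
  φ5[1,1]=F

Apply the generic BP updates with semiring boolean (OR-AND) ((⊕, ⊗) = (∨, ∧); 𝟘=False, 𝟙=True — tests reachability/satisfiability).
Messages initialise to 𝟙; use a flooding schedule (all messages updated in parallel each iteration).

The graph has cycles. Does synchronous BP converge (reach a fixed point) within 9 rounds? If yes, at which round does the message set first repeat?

CONVERGED at round 4

init: all messages = 𝟙 over 2 values
r1 m[φ0→L] = [T, T]
r1 m[φ0→C] = [T, T]
r1 m[φ1→L] = [T, T]
r1 m[φ1→K] = [T, T]
r1 m[φ2→C] = [T, T]
r1 m[φ2→G] = [T, T]
r1 m[φ3→G] = [T, T]
r1 m[φ3→B] = [T, T]
r1 m[φ4→P] = [T, T]
r1 m[φ4→G] = [T, T]
r1 m[φ5→C] = [T, T]
r1 m[φ5→G] = [T, F]
r1 m[L→φ0] = [T, T]
r1 m[L→φ1] = [T, T]
r1 m[P→φ4] = [T, T]
r1 m[K→φ1] = [T, T]
r1 m[C→φ0] = [T, T]
r1 m[C→φ2] = [T, T]
r1 m[C→φ5] = [T, T]
r1 m[G→φ2] = [T, T]
r1 m[G→φ3] = [T, T]
r1 m[G→φ4] = [T, T]
r1 m[G→φ5] = [T, T]
r1 m[B→φ3] = [T, T]
r2 m[φ0→L] = [T, T]
r2 m[φ0→C] = [T, T]
r2 m[φ1→L] = [T, T]
r2 m[φ1→K] = [T, T]
r2 m[φ2→C] = [T, T]
r2 m[φ2→G] = [T, T]
r2 m[φ3→G] = [T, T]
r2 m[φ3→B] = [T, T]
r2 m[φ4→P] = [T, T]
r2 m[φ4→G] = [T, T]
r2 m[φ5→C] = [T, T]
r2 m[φ5→G] = [T, F]
r2 m[L→φ0] = [T, T]
r2 m[L→φ1] = [T, T]
r2 m[P→φ4] = [T, T]
r2 m[K→φ1] = [T, T]
r2 m[C→φ0] = [T, T]
r2 m[C→φ2] = [T, T]
r2 m[C→φ5] = [T, T]
r2 m[G→φ2] = [T, F]
r2 m[G→φ3] = [T, F]
r2 m[G→φ4] = [T, F]
r2 m[G→φ5] = [T, T]
r2 m[B→φ3] = [T, T]
r3 m[φ0→L] = [T, T]
r3 m[φ0→C] = [T, T]
r3 m[φ1→L] = [T, T]
r3 m[φ1→K] = [T, T]
r3 m[φ2→C] = [T, T]
r3 m[φ2→G] = [T, T]
r3 m[φ3→G] = [T, T]
r3 m[φ3→B] = [T, F]
r3 m[φ4→P] = [T, T]
r3 m[φ4→G] = [T, T]
r3 m[φ5→C] = [T, T]
r3 m[φ5→G] = [T, F]
r3 m[L→φ0] = [T, T]
r3 m[L→φ1] = [T, T]
r3 m[P→φ4] = [T, T]
r3 m[K→φ1] = [T, T]
r3 m[C→φ0] = [T, T]
r3 m[C→φ2] = [T, T]
r3 m[C→φ5] = [T, T]
r3 m[G→φ2] = [T, F]
r3 m[G→φ3] = [T, F]
r3 m[G→φ4] = [T, F]
r3 m[G→φ5] = [T, T]
r3 m[B→φ3] = [T, T]
r4 m[φ0→L] = [T, T]
r4 m[φ0→C] = [T, T]
r4 m[φ1→L] = [T, T]
r4 m[φ1→K] = [T, T]
r4 m[φ2→C] = [T, T]
r4 m[φ2→G] = [T, T]
r4 m[φ3→G] = [T, T]
r4 m[φ3→B] = [T, F]
r4 m[φ4→P] = [T, T]
r4 m[φ4→G] = [T, T]
r4 m[φ5→C] = [T, T]
r4 m[φ5→G] = [T, F]
r4 m[L→φ0] = [T, T]
r4 m[L→φ1] = [T, T]
r4 m[P→φ4] = [T, T]
r4 m[K→φ1] = [T, T]
r4 m[C→φ0] = [T, T]
r4 m[C→φ2] = [T, T]
r4 m[C→φ5] = [T, T]
r4 m[G→φ2] = [T, F]
r4 m[G→φ3] = [T, F]
r4 m[G→φ4] = [T, F]
r4 m[G→φ5] = [T, T]
r4 m[B→φ3] = [T, T]
fixed point reached at round 4
messages reach a fixed point at round 4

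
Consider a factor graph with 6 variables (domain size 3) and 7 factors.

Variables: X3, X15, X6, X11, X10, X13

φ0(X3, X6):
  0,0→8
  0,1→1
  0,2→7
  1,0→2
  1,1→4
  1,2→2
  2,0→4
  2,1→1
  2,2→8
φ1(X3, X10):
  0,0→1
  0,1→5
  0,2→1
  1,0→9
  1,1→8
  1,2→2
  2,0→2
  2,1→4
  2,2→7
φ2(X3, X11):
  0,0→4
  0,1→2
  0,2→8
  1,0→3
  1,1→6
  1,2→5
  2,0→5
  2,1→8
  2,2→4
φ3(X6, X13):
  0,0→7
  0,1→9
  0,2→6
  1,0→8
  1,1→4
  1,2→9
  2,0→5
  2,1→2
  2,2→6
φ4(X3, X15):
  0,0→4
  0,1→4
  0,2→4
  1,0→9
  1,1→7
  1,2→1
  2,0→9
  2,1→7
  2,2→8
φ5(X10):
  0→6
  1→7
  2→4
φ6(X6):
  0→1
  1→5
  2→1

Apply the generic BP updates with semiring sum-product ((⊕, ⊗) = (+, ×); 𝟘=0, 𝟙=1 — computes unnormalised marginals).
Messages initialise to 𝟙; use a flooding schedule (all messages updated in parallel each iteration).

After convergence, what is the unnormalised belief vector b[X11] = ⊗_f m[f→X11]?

init: all messages = 𝟙 over 3 values
r1 m[φ0→X3] = [16, 8, 13]
r1 m[φ0→X6] = [14, 6, 17]
r1 m[φ1→X3] = [7, 19, 13]
r1 m[φ1→X10] = [12, 17, 10]
r1 m[φ2→X3] = [14, 14, 17]
r1 m[φ2→X11] = [12, 16, 17]
r1 m[φ3→X6] = [22, 21, 13]
r1 m[φ3→X13] = [20, 15, 21]
r1 m[φ4→X3] = [12, 17, 24]
r1 m[φ4→X15] = [22, 18, 13]
r1 m[φ5→X10] = [6, 7, 4]
r1 m[φ6→X6] = [1, 5, 1]
r1 m[X3→φ0] = [1, 1, 1]
r1 m[X3→φ1] = [1, 1, 1]
r1 m[X3→φ2] = [1, 1, 1]
r1 m[X3→φ4] = [1, 1, 1]
r1 m[X15→φ4] = [1, 1, 1]
r1 m[X6→φ0] = [1, 1, 1]
r1 m[X6→φ3] = [1, 1, 1]
r1 m[X6→φ6] = [1, 1, 1]
r1 m[X11→φ2] = [1, 1, 1]
r1 m[X10→φ1] = [1, 1, 1]
r1 m[X10→φ5] = [1, 1, 1]
r1 m[X13→φ3] = [1, 1, 1]
r2 m[φ0→X3] = [16, 8, 13]
r2 m[φ0→X6] = [14, 6, 17]
r2 m[φ1→X3] = [7, 19, 13]
r2 m[φ1→X10] = [12, 17, 10]
r2 m[φ2→X3] = [14, 14, 17]
r2 m[φ2→X11] = [12, 16, 17]
r2 m[φ3→X6] = [22, 21, 13]
r2 m[φ3→X13] = [20, 15, 21]
r2 m[φ4→X3] = [12, 17, 24]
r2 m[φ4→X15] = [22, 18, 13]
r2 m[φ5→X10] = [6, 7, 4]
r2 m[φ6→X6] = [1, 5, 1]
r2 m[X3→φ0] = [1176, 4522, 5304]
r2 m[X3→φ1] = [2688, 1904, 5304]
r2 m[X3→φ2] = [1344, 2584, 4056]
r2 m[X3→φ4] = [1568, 2128, 2873]
r2 m[X15→φ4] = [1, 1, 1]
r2 m[X6→φ0] = [22, 105, 13]
r2 m[X6→φ3] = [14, 30, 17]
r2 m[X6→φ6] = [308, 126, 221]
r2 m[X11→φ2] = [1, 1, 1]
r2 m[X10→φ1] = [6, 7, 4]
r2 m[X10→φ5] = [12, 17, 10]
r2 m[X13→φ3] = [1, 1, 1]
r3 m[φ0→X3] = [372, 490, 297]
r3 m[φ0→X6] = [39668, 24568, 59708]
r3 m[φ1→X3] = [45, 118, 68]
r3 m[φ1→X10] = [30432, 49888, 43624]
r3 m[φ2→X3] = [14, 14, 17]
r3 m[φ2→X11] = [33408, 50640, 39896]
r3 m[φ3→X6] = [22, 21, 13]
r3 m[φ3→X13] = [423, 280, 456]
r3 m[φ4→X3] = [12, 17, 24]
r3 m[φ4→X15] = [51281, 41279, 31384]
r3 m[φ5→X10] = [6, 7, 4]
r3 m[φ6→X6] = [1, 5, 1]
r3 m[X3→φ0] = [1176, 4522, 5304]
r3 m[X3→φ1] = [2688, 1904, 5304]
r3 m[X3→φ2] = [1344, 2584, 4056]
r3 m[X3→φ4] = [1568, 2128, 2873]
r3 m[X15→φ4] = [1, 1, 1]
r3 m[X6→φ0] = [22, 105, 13]
r3 m[X6→φ3] = [14, 30, 17]
r3 m[X6→φ6] = [308, 126, 221]
r3 m[X11→φ2] = [1, 1, 1]
r3 m[X10→φ1] = [6, 7, 4]
r3 m[X10→φ5] = [12, 17, 10]
r3 m[X13→φ3] = [1, 1, 1]
r4 m[φ0→X3] = [372, 490, 297]
r4 m[φ0→X6] = [39668, 24568, 59708]
r4 m[φ1→X3] = [45, 118, 68]
r4 m[φ1→X10] = [30432, 49888, 43624]
r4 m[φ2→X3] = [14, 14, 17]
r4 m[φ2→X11] = [33408, 50640, 39896]
r4 m[φ3→X6] = [22, 21, 13]
r4 m[φ3→X13] = [423, 280, 456]
r4 m[φ4→X3] = [12, 17, 24]
r4 m[φ4→X15] = [51281, 41279, 31384]
r4 m[φ5→X10] = [6, 7, 4]
r4 m[φ6→X6] = [1, 5, 1]
r4 m[X3→φ0] = [7560, 28084, 27744]
r4 m[X3→φ1] = [62496, 116620, 121176]
r4 m[X3→φ2] = [200880, 982940, 484704]
r4 m[X3→φ4] = [234360, 809480, 343332]
r4 m[X15→φ4] = [1, 1, 1]
r4 m[X6→φ0] = [22, 105, 13]
r4 m[X6→φ3] = [39668, 122840, 59708]
r4 m[X6→φ6] = [872696, 515928, 776204]
r4 m[X11→φ2] = [1, 1, 1]
r4 m[X10→φ1] = [6, 7, 4]
r4 m[X10→φ5] = [30432, 49888, 43624]
r4 m[X13→φ3] = [1, 1, 1]
r5 m[φ0→X3] = [372, 490, 297]
r5 m[φ0→X6] = [227624, 147640, 331040]
r5 m[φ1→X3] = [45, 118, 68]
r5 m[φ1→X10] = [1354428, 1730144, 1143968]
r5 m[φ2→X3] = [14, 14, 17]
r5 m[φ2→X11] = [6175860, 10177032, 8460556]
r5 m[φ3→X6] = [22, 21, 13]
r5 m[φ3→X13] = [1558936, 967788, 1701816]
r5 m[φ4→X3] = [12, 17, 24]
r5 m[φ4→X15] = [11312748, 9007124, 4493576]
r5 m[φ5→X10] = [6, 7, 4]
r5 m[φ6→X6] = [1, 5, 1]
r5 m[X3→φ0] = [7560, 28084, 27744]
r5 m[X3→φ1] = [62496, 116620, 121176]
r5 m[X3→φ2] = [200880, 982940, 484704]
r5 m[X3→φ4] = [234360, 809480, 343332]
r5 m[X15→φ4] = [1, 1, 1]
r5 m[X6→φ0] = [22, 105, 13]
r5 m[X6→φ3] = [39668, 122840, 59708]
r5 m[X6→φ6] = [872696, 515928, 776204]
r5 m[X11→φ2] = [1, 1, 1]
r5 m[X10→φ1] = [6, 7, 4]
r5 m[X10→φ5] = [30432, 49888, 43624]
r5 m[X13→φ3] = [1, 1, 1]
r6 m[φ0→X3] = [372, 490, 297]
r6 m[φ0→X6] = [227624, 147640, 331040]
r6 m[φ1→X3] = [45, 118, 68]
r6 m[φ1→X10] = [1354428, 1730144, 1143968]
r6 m[φ2→X3] = [14, 14, 17]
r6 m[φ2→X11] = [6175860, 10177032, 8460556]
r6 m[φ3→X6] = [22, 21, 13]
r6 m[φ3→X13] = [1558936, 967788, 1701816]
r6 m[φ4→X3] = [12, 17, 24]
r6 m[φ4→X15] = [11312748, 9007124, 4493576]
r6 m[φ5→X10] = [6, 7, 4]
r6 m[φ6→X6] = [1, 5, 1]
r6 m[X3→φ0] = [7560, 28084, 27744]
r6 m[X3→φ1] = [62496, 116620, 121176]
r6 m[X3→φ2] = [200880, 982940, 484704]
r6 m[X3→φ4] = [234360, 809480, 343332]
r6 m[X15→φ4] = [1, 1, 1]
r6 m[X6→φ0] = [22, 105, 13]
r6 m[X6→φ3] = [227624, 738200, 331040]
r6 m[X6→φ6] = [5007728, 3100440, 4303520]
r6 m[X11→φ2] = [1, 1, 1]
r6 m[X10→φ1] = [6, 7, 4]
r6 m[X10→φ5] = [1354428, 1730144, 1143968]
r6 m[X13→φ3] = [1, 1, 1]
r7 m[φ0→X3] = [372, 490, 297]
r7 m[φ0→X6] = [227624, 147640, 331040]
r7 m[φ1→X3] = [45, 118, 68]
r7 m[φ1→X10] = [1354428, 1730144, 1143968]
r7 m[φ2→X3] = [14, 14, 17]
r7 m[φ2→X11] = [6175860, 10177032, 8460556]
r7 m[φ3→X6] = [22, 21, 13]
r7 m[φ3→X13] = [9154168, 5663496, 9995784]
r7 m[φ4→X3] = [12, 17, 24]
r7 m[φ4→X15] = [11312748, 9007124, 4493576]
r7 m[φ5→X10] = [6, 7, 4]
r7 m[φ6→X6] = [1, 5, 1]
r7 m[X3→φ0] = [7560, 28084, 27744]
r7 m[X3→φ1] = [62496, 116620, 121176]
r7 m[X3→φ2] = [200880, 982940, 484704]
r7 m[X3→φ4] = [234360, 809480, 343332]
r7 m[X15→φ4] = [1, 1, 1]
r7 m[X6→φ0] = [22, 105, 13]
r7 m[X6→φ3] = [227624, 738200, 331040]
r7 m[X6→φ6] = [5007728, 3100440, 4303520]
r7 m[X11→φ2] = [1, 1, 1]
r7 m[X10→φ1] = [6, 7, 4]
r7 m[X10→φ5] = [1354428, 1730144, 1143968]
r7 m[X13→φ3] = [1, 1, 1]
r8 m[φ0→X3] = [372, 490, 297]
r8 m[φ0→X6] = [227624, 147640, 331040]
r8 m[φ1→X3] = [45, 118, 68]
r8 m[φ1→X10] = [1354428, 1730144, 1143968]
r8 m[φ2→X3] = [14, 14, 17]
r8 m[φ2→X11] = [6175860, 10177032, 8460556]
r8 m[φ3→X6] = [22, 21, 13]
r8 m[φ3→X13] = [9154168, 5663496, 9995784]
r8 m[φ4→X3] = [12, 17, 24]
r8 m[φ4→X15] = [11312748, 9007124, 4493576]
r8 m[φ5→X10] = [6, 7, 4]
r8 m[φ6→X6] = [1, 5, 1]
r8 m[X3→φ0] = [7560, 28084, 27744]
r8 m[X3→φ1] = [62496, 116620, 121176]
r8 m[X3→φ2] = [200880, 982940, 484704]
r8 m[X3→φ4] = [234360, 809480, 343332]
r8 m[X15→φ4] = [1, 1, 1]
r8 m[X6→φ0] = [22, 105, 13]
r8 m[X6→φ3] = [227624, 738200, 331040]
r8 m[X6→φ6] = [5007728, 3100440, 4303520]
r8 m[X11→φ2] = [1, 1, 1]
r8 m[X10→φ1] = [6, 7, 4]
r8 m[X10→φ5] = [1354428, 1730144, 1143968]
r8 m[X13→φ3] = [1, 1, 1]
fixed point reached at round 8
b[X11] = ⊗ incoming = [6175860, 10177032, 8460556]

b[X11] = [6175860, 10177032, 8460556]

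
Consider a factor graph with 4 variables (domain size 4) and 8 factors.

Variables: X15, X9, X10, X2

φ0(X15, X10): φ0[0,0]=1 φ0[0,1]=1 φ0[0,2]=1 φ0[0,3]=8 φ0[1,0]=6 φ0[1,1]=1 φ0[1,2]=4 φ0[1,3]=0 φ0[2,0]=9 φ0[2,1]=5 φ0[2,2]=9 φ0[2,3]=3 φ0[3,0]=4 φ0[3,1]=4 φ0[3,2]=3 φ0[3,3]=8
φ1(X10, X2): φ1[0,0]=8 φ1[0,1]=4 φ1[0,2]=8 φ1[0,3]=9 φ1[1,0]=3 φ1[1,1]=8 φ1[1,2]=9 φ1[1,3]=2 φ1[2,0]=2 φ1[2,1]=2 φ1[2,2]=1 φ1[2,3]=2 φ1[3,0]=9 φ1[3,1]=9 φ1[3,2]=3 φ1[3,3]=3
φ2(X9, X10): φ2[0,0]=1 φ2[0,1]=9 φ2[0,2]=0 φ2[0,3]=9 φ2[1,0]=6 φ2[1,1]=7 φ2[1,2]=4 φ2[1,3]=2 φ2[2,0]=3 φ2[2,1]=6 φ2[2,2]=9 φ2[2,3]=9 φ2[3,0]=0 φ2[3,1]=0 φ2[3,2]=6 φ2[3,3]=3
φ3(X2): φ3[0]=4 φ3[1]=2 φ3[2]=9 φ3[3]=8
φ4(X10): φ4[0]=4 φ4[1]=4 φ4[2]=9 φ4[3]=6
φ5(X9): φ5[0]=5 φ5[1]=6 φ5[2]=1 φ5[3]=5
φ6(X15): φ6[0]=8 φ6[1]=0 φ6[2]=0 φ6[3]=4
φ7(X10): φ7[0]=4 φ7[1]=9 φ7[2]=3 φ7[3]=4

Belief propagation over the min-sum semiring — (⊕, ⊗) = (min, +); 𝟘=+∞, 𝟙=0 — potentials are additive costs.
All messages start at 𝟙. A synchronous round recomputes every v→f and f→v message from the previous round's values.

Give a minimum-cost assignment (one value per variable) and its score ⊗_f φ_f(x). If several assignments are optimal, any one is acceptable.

init: all messages = 𝟙 over 4 values
r1 m[φ0→X15] = [1, 0, 3, 3]
r1 m[φ0→X10] = [1, 1, 1, 0]
r1 m[φ1→X10] = [4, 2, 1, 3]
r1 m[φ1→X2] = [2, 2, 1, 2]
r1 m[φ2→X9] = [0, 2, 3, 0]
r1 m[φ2→X10] = [0, 0, 0, 2]
r1 m[φ3→X2] = [4, 2, 9, 8]
r1 m[φ4→X10] = [4, 4, 9, 6]
r1 m[φ5→X9] = [5, 6, 1, 5]
r1 m[φ6→X15] = [8, 0, 0, 4]
r1 m[φ7→X10] = [4, 9, 3, 4]
r1 m[X15→φ0] = [0, 0, 0, 0]
r1 m[X15→φ6] = [0, 0, 0, 0]
r1 m[X9→φ2] = [0, 0, 0, 0]
r1 m[X9→φ5] = [0, 0, 0, 0]
r1 m[X10→φ0] = [0, 0, 0, 0]
r1 m[X10→φ1] = [0, 0, 0, 0]
r1 m[X10→φ2] = [0, 0, 0, 0]
r1 m[X10→φ4] = [0, 0, 0, 0]
r1 m[X10→φ7] = [0, 0, 0, 0]
r1 m[X2→φ1] = [0, 0, 0, 0]
r1 m[X2→φ3] = [0, 0, 0, 0]
r2 m[φ0→X15] = [1, 0, 3, 3]
r2 m[φ0→X10] = [1, 1, 1, 0]
r2 m[φ1→X10] = [4, 2, 1, 3]
r2 m[φ1→X2] = [2, 2, 1, 2]
r2 m[φ2→X9] = [0, 2, 3, 0]
r2 m[φ2→X10] = [0, 0, 0, 2]
r2 m[φ3→X2] = [4, 2, 9, 8]
r2 m[φ4→X10] = [4, 4, 9, 6]
r2 m[φ5→X9] = [5, 6, 1, 5]
r2 m[φ6→X15] = [8, 0, 0, 4]
r2 m[φ7→X10] = [4, 9, 3, 4]
r2 m[X15→φ0] = [8, 0, 0, 4]
r2 m[X15→φ6] = [1, 0, 3, 3]
r2 m[X9→φ2] = [5, 6, 1, 5]
r2 m[X9→φ5] = [0, 2, 3, 0]
r2 m[X10→φ0] = [12, 15, 13, 15]
r2 m[X10→φ1] = [9, 14, 13, 12]
r2 m[X10→φ2] = [13, 16, 14, 13]
r2 m[X10→φ4] = [9, 12, 5, 9]
r2 m[X10→φ7] = [9, 7, 11, 11]
r2 m[X2→φ1] = [4, 2, 9, 8]
r2 m[X2→φ3] = [2, 2, 1, 2]
r3 m[φ0→X15] = [13, 15, 18, 16]
r3 m[φ0→X10] = [6, 1, 4, 0]
r3 m[φ1→X10] = [6, 7, 4, 11]
r3 m[φ1→X2] = [15, 13, 14, 15]
r3 m[φ2→X9] = [14, 15, 16, 13]
r3 m[φ2→X10] = [4, 5, 5, 8]
r3 m[φ3→X2] = [4, 2, 9, 8]
r3 m[φ4→X10] = [4, 4, 9, 6]
r3 m[φ5→X9] = [5, 6, 1, 5]
r3 m[φ6→X15] = [8, 0, 0, 4]
r3 m[φ7→X10] = [4, 9, 3, 4]
r3 m[X15→φ0] = [8, 0, 0, 4]
r3 m[X15→φ6] = [1, 0, 3, 3]
r3 m[X9→φ2] = [5, 6, 1, 5]
r3 m[X9→φ5] = [0, 2, 3, 0]
r3 m[X10→φ0] = [12, 15, 13, 15]
r3 m[X10→φ1] = [9, 14, 13, 12]
r3 m[X10→φ2] = [13, 16, 14, 13]
r3 m[X10→φ4] = [9, 12, 5, 9]
r3 m[X10→φ7] = [9, 7, 11, 11]
r3 m[X2→φ1] = [4, 2, 9, 8]
r3 m[X2→φ3] = [2, 2, 1, 2]
r4 m[φ0→X15] = [13, 15, 18, 16]
r4 m[φ0→X10] = [6, 1, 4, 0]
r4 m[φ1→X10] = [6, 7, 4, 11]
r4 m[φ1→X2] = [15, 13, 14, 15]
r4 m[φ2→X9] = [14, 15, 16, 13]
r4 m[φ2→X10] = [4, 5, 5, 8]
r4 m[φ3→X2] = [4, 2, 9, 8]
r4 m[φ4→X10] = [4, 4, 9, 6]
r4 m[φ5→X9] = [5, 6, 1, 5]
r4 m[φ6→X15] = [8, 0, 0, 4]
r4 m[φ7→X10] = [4, 9, 3, 4]
r4 m[X15→φ0] = [8, 0, 0, 4]
r4 m[X15→φ6] = [13, 15, 18, 16]
r4 m[X9→φ2] = [5, 6, 1, 5]
r4 m[X9→φ5] = [14, 15, 16, 13]
r4 m[X10→φ0] = [18, 25, 21, 29]
r4 m[X10→φ1] = [18, 19, 21, 18]
r4 m[X10→φ2] = [20, 21, 20, 21]
r4 m[X10→φ4] = [20, 22, 16, 23]
r4 m[X10→φ7] = [20, 17, 22, 25]
r4 m[X2→φ1] = [4, 2, 9, 8]
r4 m[X2→φ3] = [15, 13, 14, 15]
r5 m[φ0→X15] = [19, 24, 27, 22]
r5 m[φ0→X10] = [6, 1, 4, 0]
r5 m[φ1→X10] = [6, 7, 4, 11]
r5 m[φ1→X2] = [22, 22, 21, 21]
r5 m[φ2→X9] = [20, 23, 23, 20]
r5 m[φ2→X10] = [4, 5, 5, 8]
r5 m[φ3→X2] = [4, 2, 9, 8]
r5 m[φ4→X10] = [4, 4, 9, 6]
r5 m[φ5→X9] = [5, 6, 1, 5]
r5 m[φ6→X15] = [8, 0, 0, 4]
r5 m[φ7→X10] = [4, 9, 3, 4]
r5 m[X15→φ0] = [8, 0, 0, 4]
r5 m[X15→φ6] = [13, 15, 18, 16]
r5 m[X9→φ2] = [5, 6, 1, 5]
r5 m[X9→φ5] = [14, 15, 16, 13]
r5 m[X10→φ0] = [18, 25, 21, 29]
r5 m[X10→φ1] = [18, 19, 21, 18]
r5 m[X10→φ2] = [20, 21, 20, 21]
r5 m[X10→φ4] = [20, 22, 16, 23]
r5 m[X10→φ7] = [20, 17, 22, 25]
r5 m[X2→φ1] = [4, 2, 9, 8]
r5 m[X2→φ3] = [15, 13, 14, 15]
r6 m[φ0→X15] = [19, 24, 27, 22]
r6 m[φ0→X10] = [6, 1, 4, 0]
r6 m[φ1→X10] = [6, 7, 4, 11]
r6 m[φ1→X2] = [22, 22, 21, 21]
r6 m[φ2→X9] = [20, 23, 23, 20]
r6 m[φ2→X10] = [4, 5, 5, 8]
r6 m[φ3→X2] = [4, 2, 9, 8]
r6 m[φ4→X10] = [4, 4, 9, 6]
r6 m[φ5→X9] = [5, 6, 1, 5]
r6 m[φ6→X15] = [8, 0, 0, 4]
r6 m[φ7→X10] = [4, 9, 3, 4]
r6 m[X15→φ0] = [8, 0, 0, 4]
r6 m[X15→φ6] = [19, 24, 27, 22]
r6 m[X9→φ2] = [5, 6, 1, 5]
r6 m[X9→φ5] = [20, 23, 23, 20]
r6 m[X10→φ0] = [18, 25, 21, 29]
r6 m[X10→φ1] = [18, 19, 21, 18]
r6 m[X10→φ2] = [20, 21, 20, 21]
r6 m[X10→φ4] = [20, 22, 16, 23]
r6 m[X10→φ7] = [20, 17, 22, 25]
r6 m[X2→φ1] = [4, 2, 9, 8]
r6 m[X2→φ3] = [22, 22, 21, 21]
r7 m[φ0→X15] = [19, 24, 27, 22]
r7 m[φ0→X10] = [6, 1, 4, 0]
r7 m[φ1→X10] = [6, 7, 4, 11]
r7 m[φ1→X2] = [22, 22, 21, 21]
r7 m[φ2→X9] = [20, 23, 23, 20]
r7 m[φ2→X10] = [4, 5, 5, 8]
r7 m[φ3→X2] = [4, 2, 9, 8]
r7 m[φ4→X10] = [4, 4, 9, 6]
r7 m[φ5→X9] = [5, 6, 1, 5]
r7 m[φ6→X15] = [8, 0, 0, 4]
r7 m[φ7→X10] = [4, 9, 3, 4]
r7 m[X15→φ0] = [8, 0, 0, 4]
r7 m[X15→φ6] = [19, 24, 27, 22]
r7 m[X9→φ2] = [5, 6, 1, 5]
r7 m[X9→φ5] = [20, 23, 23, 20]
r7 m[X10→φ0] = [18, 25, 21, 29]
r7 m[X10→φ1] = [18, 19, 21, 18]
r7 m[X10→φ2] = [20, 21, 20, 21]
r7 m[X10→φ4] = [20, 22, 16, 23]
r7 m[X10→φ7] = [20, 17, 22, 25]
r7 m[X2→φ1] = [4, 2, 9, 8]
r7 m[X2→φ3] = [22, 22, 21, 21]
fixed point reached at round 7
traceback from X15: (X15=1, X9=2, X10=0, X2=1), score=24

assignment: (X15=1, X9=2, X10=0, X2=1); score = 24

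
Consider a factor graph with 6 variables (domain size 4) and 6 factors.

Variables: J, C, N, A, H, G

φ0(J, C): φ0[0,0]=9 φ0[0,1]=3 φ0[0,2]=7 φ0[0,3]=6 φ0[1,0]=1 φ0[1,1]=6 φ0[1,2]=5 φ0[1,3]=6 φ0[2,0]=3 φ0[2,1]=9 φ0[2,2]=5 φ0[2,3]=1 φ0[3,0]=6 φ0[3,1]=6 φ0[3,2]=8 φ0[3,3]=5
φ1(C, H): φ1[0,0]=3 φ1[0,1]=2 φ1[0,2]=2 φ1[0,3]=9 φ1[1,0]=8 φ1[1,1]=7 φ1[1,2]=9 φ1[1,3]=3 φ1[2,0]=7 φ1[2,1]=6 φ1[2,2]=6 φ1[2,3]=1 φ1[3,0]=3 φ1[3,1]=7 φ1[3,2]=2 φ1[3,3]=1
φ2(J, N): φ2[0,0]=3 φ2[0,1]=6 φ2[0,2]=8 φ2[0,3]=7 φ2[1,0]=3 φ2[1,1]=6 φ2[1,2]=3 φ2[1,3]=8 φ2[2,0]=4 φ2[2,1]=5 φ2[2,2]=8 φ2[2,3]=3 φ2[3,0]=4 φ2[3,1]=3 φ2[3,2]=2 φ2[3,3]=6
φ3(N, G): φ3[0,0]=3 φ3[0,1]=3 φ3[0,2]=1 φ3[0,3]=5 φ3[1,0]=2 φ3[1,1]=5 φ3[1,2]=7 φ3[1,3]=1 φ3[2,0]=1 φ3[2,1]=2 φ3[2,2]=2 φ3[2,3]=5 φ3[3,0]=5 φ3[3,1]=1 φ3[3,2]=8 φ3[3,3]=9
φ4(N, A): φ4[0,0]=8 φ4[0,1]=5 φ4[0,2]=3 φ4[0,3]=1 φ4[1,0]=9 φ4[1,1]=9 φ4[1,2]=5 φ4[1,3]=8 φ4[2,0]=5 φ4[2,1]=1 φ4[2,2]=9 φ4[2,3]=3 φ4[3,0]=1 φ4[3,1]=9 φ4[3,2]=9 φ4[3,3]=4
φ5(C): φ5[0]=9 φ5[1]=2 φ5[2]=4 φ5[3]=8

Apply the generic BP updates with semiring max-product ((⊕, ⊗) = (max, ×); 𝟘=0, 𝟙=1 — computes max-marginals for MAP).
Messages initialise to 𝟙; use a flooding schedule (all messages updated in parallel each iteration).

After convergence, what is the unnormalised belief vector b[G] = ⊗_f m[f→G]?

b[G] = [229635, 196830, 367416, 413343]

init: all messages = 𝟙 over 4 values
r1 m[φ0→J] = [9, 6, 9, 8]
r1 m[φ0→C] = [9, 9, 8, 6]
r1 m[φ1→C] = [9, 9, 7, 7]
r1 m[φ1→H] = [8, 7, 9, 9]
r1 m[φ2→J] = [8, 8, 8, 6]
r1 m[φ2→N] = [4, 6, 8, 8]
r1 m[φ3→N] = [5, 7, 5, 9]
r1 m[φ3→G] = [5, 5, 8, 9]
r1 m[φ4→N] = [8, 9, 9, 9]
r1 m[φ4→A] = [9, 9, 9, 8]
r1 m[φ5→C] = [9, 2, 4, 8]
r1 m[J→φ0] = [1, 1, 1, 1]
r1 m[J→φ2] = [1, 1, 1, 1]
r1 m[C→φ0] = [1, 1, 1, 1]
r1 m[C→φ1] = [1, 1, 1, 1]
r1 m[C→φ5] = [1, 1, 1, 1]
r1 m[N→φ2] = [1, 1, 1, 1]
r1 m[N→φ3] = [1, 1, 1, 1]
r1 m[N→φ4] = [1, 1, 1, 1]
r1 m[A→φ4] = [1, 1, 1, 1]
r1 m[H→φ1] = [1, 1, 1, 1]
r1 m[G→φ3] = [1, 1, 1, 1]
r2 m[φ0→J] = [9, 6, 9, 8]
r2 m[φ0→C] = [9, 9, 8, 6]
r2 m[φ1→C] = [9, 9, 7, 7]
r2 m[φ1→H] = [8, 7, 9, 9]
r2 m[φ2→J] = [8, 8, 8, 6]
r2 m[φ2→N] = [4, 6, 8, 8]
r2 m[φ3→N] = [5, 7, 5, 9]
r2 m[φ3→G] = [5, 5, 8, 9]
r2 m[φ4→N] = [8, 9, 9, 9]
r2 m[φ4→A] = [9, 9, 9, 8]
r2 m[φ5→C] = [9, 2, 4, 8]
r2 m[J→φ0] = [8, 8, 8, 6]
r2 m[J→φ2] = [9, 6, 9, 8]
r2 m[C→φ0] = [81, 18, 28, 56]
r2 m[C→φ1] = [81, 18, 32, 48]
r2 m[C→φ5] = [81, 81, 56, 42]
r2 m[N→φ2] = [40, 63, 45, 81]
r2 m[N→φ3] = [32, 54, 72, 72]
r2 m[N→φ4] = [20, 42, 40, 72]
r2 m[A→φ4] = [1, 1, 1, 1]
r2 m[H→φ1] = [1, 1, 1, 1]
r2 m[G→φ3] = [1, 1, 1, 1]
r3 m[φ0→J] = [729, 336, 243, 486]
r3 m[φ0→C] = [72, 72, 56, 48]
r3 m[φ1→C] = [9, 9, 7, 7]
r3 m[φ1→H] = [243, 336, 192, 729]
r3 m[φ2→J] = [567, 648, 360, 486]
r3 m[φ2→N] = [36, 54, 72, 63]
r3 m[φ3→N] = [5, 7, 5, 9]
r3 m[φ3→G] = [360, 270, 576, 648]
r3 m[φ4→N] = [8, 9, 9, 9]
r3 m[φ4→A] = [378, 648, 648, 336]
r3 m[φ5→C] = [9, 2, 4, 8]
r3 m[J→φ0] = [8, 8, 8, 6]
r3 m[J→φ2] = [9, 6, 9, 8]
r3 m[C→φ0] = [81, 18, 28, 56]
r3 m[C→φ1] = [81, 18, 32, 48]
r3 m[C→φ5] = [81, 81, 56, 42]
r3 m[N→φ2] = [40, 63, 45, 81]
r3 m[N→φ3] = [32, 54, 72, 72]
r3 m[N→φ4] = [20, 42, 40, 72]
r3 m[A→φ4] = [1, 1, 1, 1]
r3 m[H→φ1] = [1, 1, 1, 1]
r3 m[G→φ3] = [1, 1, 1, 1]
r4 m[φ0→J] = [729, 336, 243, 486]
r4 m[φ0→C] = [72, 72, 56, 48]
r4 m[φ1→C] = [9, 9, 7, 7]
r4 m[φ1→H] = [243, 336, 192, 729]
r4 m[φ2→J] = [567, 648, 360, 486]
r4 m[φ2→N] = [36, 54, 72, 63]
r4 m[φ3→N] = [5, 7, 5, 9]
r4 m[φ3→G] = [360, 270, 576, 648]
r4 m[φ4→N] = [8, 9, 9, 9]
r4 m[φ4→A] = [378, 648, 648, 336]
r4 m[φ5→C] = [9, 2, 4, 8]
r4 m[J→φ0] = [567, 648, 360, 486]
r4 m[J→φ2] = [729, 336, 243, 486]
r4 m[C→φ0] = [81, 18, 28, 56]
r4 m[C→φ1] = [648, 144, 224, 384]
r4 m[C→φ5] = [648, 648, 392, 336]
r4 m[N→φ2] = [40, 63, 45, 81]
r4 m[N→φ3] = [288, 486, 648, 567]
r4 m[N→φ4] = [180, 378, 360, 567]
r4 m[A→φ4] = [1, 1, 1, 1]
r4 m[H→φ1] = [1, 1, 1, 1]
r4 m[G→φ3] = [1, 1, 1, 1]
r5 m[φ0→J] = [729, 336, 243, 486]
r5 m[φ0→C] = [5103, 3888, 3969, 3888]
r5 m[φ1→C] = [9, 9, 7, 7]
r5 m[φ1→H] = [1944, 2688, 1344, 5832]
r5 m[φ2→J] = [567, 648, 360, 486]
r5 m[φ2→N] = [2187, 4374, 5832, 5103]
r5 m[φ3→N] = [5, 7, 5, 9]
r5 m[φ3→G] = [2835, 2430, 4536, 5103]
r5 m[φ4→N] = [8, 9, 9, 9]
r5 m[φ4→A] = [3402, 5103, 5103, 3024]
r5 m[φ5→C] = [9, 2, 4, 8]
r5 m[J→φ0] = [567, 648, 360, 486]
r5 m[J→φ2] = [729, 336, 243, 486]
r5 m[C→φ0] = [81, 18, 28, 56]
r5 m[C→φ1] = [648, 144, 224, 384]
r5 m[C→φ5] = [648, 648, 392, 336]
r5 m[N→φ2] = [40, 63, 45, 81]
r5 m[N→φ3] = [288, 486, 648, 567]
r5 m[N→φ4] = [180, 378, 360, 567]
r5 m[A→φ4] = [1, 1, 1, 1]
r5 m[H→φ1] = [1, 1, 1, 1]
r5 m[G→φ3] = [1, 1, 1, 1]
r6 m[φ0→J] = [729, 336, 243, 486]
r6 m[φ0→C] = [5103, 3888, 3969, 3888]
r6 m[φ1→C] = [9, 9, 7, 7]
r6 m[φ1→H] = [1944, 2688, 1344, 5832]
r6 m[φ2→J] = [567, 648, 360, 486]
r6 m[φ2→N] = [2187, 4374, 5832, 5103]
r6 m[φ3→N] = [5, 7, 5, 9]
r6 m[φ3→G] = [2835, 2430, 4536, 5103]
r6 m[φ4→N] = [8, 9, 9, 9]
r6 m[φ4→A] = [3402, 5103, 5103, 3024]
r6 m[φ5→C] = [9, 2, 4, 8]
r6 m[J→φ0] = [567, 648, 360, 486]
r6 m[J→φ2] = [729, 336, 243, 486]
r6 m[C→φ0] = [81, 18, 28, 56]
r6 m[C→φ1] = [45927, 7776, 15876, 31104]
r6 m[C→φ5] = [45927, 34992, 27783, 27216]
r6 m[N→φ2] = [40, 63, 45, 81]
r6 m[N→φ3] = [17496, 39366, 52488, 45927]
r6 m[N→φ4] = [10935, 30618, 29160, 45927]
r6 m[A→φ4] = [1, 1, 1, 1]
r6 m[H→φ1] = [1, 1, 1, 1]
r6 m[G→φ3] = [1, 1, 1, 1]
r7 m[φ0→J] = [729, 336, 243, 486]
r7 m[φ0→C] = [5103, 3888, 3969, 3888]
r7 m[φ1→C] = [9, 9, 7, 7]
r7 m[φ1→H] = [137781, 217728, 95256, 413343]
r7 m[φ2→J] = [567, 648, 360, 486]
r7 m[φ2→N] = [2187, 4374, 5832, 5103]
r7 m[φ3→N] = [5, 7, 5, 9]
r7 m[φ3→G] = [229635, 196830, 367416, 413343]
r7 m[φ4→N] = [8, 9, 9, 9]
r7 m[φ4→A] = [275562, 413343, 413343, 244944]
r7 m[φ5→C] = [9, 2, 4, 8]
r7 m[J→φ0] = [567, 648, 360, 486]
r7 m[J→φ2] = [729, 336, 243, 486]
r7 m[C→φ0] = [81, 18, 28, 56]
r7 m[C→φ1] = [45927, 7776, 15876, 31104]
r7 m[C→φ5] = [45927, 34992, 27783, 27216]
r7 m[N→φ2] = [40, 63, 45, 81]
r7 m[N→φ3] = [17496, 39366, 52488, 45927]
r7 m[N→φ4] = [10935, 30618, 29160, 45927]
r7 m[A→φ4] = [1, 1, 1, 1]
r7 m[H→φ1] = [1, 1, 1, 1]
r7 m[G→φ3] = [1, 1, 1, 1]
r8 m[φ0→J] = [729, 336, 243, 486]
r8 m[φ0→C] = [5103, 3888, 3969, 3888]
r8 m[φ1→C] = [9, 9, 7, 7]
r8 m[φ1→H] = [137781, 217728, 95256, 413343]
r8 m[φ2→J] = [567, 648, 360, 486]
r8 m[φ2→N] = [2187, 4374, 5832, 5103]
r8 m[φ3→N] = [5, 7, 5, 9]
r8 m[φ3→G] = [229635, 196830, 367416, 413343]
r8 m[φ4→N] = [8, 9, 9, 9]
r8 m[φ4→A] = [275562, 413343, 413343, 244944]
r8 m[φ5→C] = [9, 2, 4, 8]
r8 m[J→φ0] = [567, 648, 360, 486]
r8 m[J→φ2] = [729, 336, 243, 486]
r8 m[C→φ0] = [81, 18, 28, 56]
r8 m[C→φ1] = [45927, 7776, 15876, 31104]
r8 m[C→φ5] = [45927, 34992, 27783, 27216]
r8 m[N→φ2] = [40, 63, 45, 81]
r8 m[N→φ3] = [17496, 39366, 52488, 45927]
r8 m[N→φ4] = [10935, 30618, 29160, 45927]
r8 m[A→φ4] = [1, 1, 1, 1]
r8 m[H→φ1] = [1, 1, 1, 1]
r8 m[G→φ3] = [1, 1, 1, 1]
fixed point reached at round 8
b[G] = ⊗ incoming = [229635, 196830, 367416, 413343]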